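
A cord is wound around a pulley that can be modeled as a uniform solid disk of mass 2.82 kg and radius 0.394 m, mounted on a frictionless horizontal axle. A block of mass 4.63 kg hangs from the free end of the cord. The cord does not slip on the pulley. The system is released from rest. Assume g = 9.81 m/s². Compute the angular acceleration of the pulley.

I = ½MR² = (1/2)(2.82)(0.394)² = 0.2189 kg·m².
Block: mg − T = ma. Pulley: TR = Iα. No-slip: a = αR, so T = (I/R²)a = 1.410·a.
Then mg = (m + 1.410)a, so a = (4.63)(9.81)/(4.63 + 1.410) = 7.520 m/s².
α = a/R = 7.520/0.394 = 19.09 rad/s².

α ≈ 19.1 rad/s²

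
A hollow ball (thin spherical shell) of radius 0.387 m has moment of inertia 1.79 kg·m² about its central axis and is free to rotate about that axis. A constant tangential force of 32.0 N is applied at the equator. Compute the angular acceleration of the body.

τ = F R = (32.0)(0.387) = 12.38 N·m.
From τ = Iα: α = 12.38/1.790 = 6.918 rad/s².

α ≈ 6.92 rad/s²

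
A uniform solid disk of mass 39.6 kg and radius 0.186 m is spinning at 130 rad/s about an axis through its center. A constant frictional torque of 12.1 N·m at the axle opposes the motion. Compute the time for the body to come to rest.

t ≈ 7.36 s

I = ½MR² = (1/2)(39.6)(0.186)² = 0.6850 kg·m².
The net torque has magnitude 12.1 N·m, opposing ω.
|α| = τ/I = 12.10/0.6850 = 17.66 rad/s² (deceleration).
0 = ω₀ − |α|t ⇒ t = ω₀/|α| = 130/17.66 = 7.360 s.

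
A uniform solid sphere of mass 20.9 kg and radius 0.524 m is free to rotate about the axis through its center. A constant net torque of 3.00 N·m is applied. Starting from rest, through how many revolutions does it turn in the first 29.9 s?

I = (2/5)MR² = (2/5)(20.9)(0.524)² = 2.295 kg·m².
α = τ/I = 3.00/2.295 = 1.307 rad/s².
θ = ½αt² = ½(1.307)(29.9)² = 584.2 rad.
Revolutions = θ/(2π) = 92.98.

≈ 93.0 revolutions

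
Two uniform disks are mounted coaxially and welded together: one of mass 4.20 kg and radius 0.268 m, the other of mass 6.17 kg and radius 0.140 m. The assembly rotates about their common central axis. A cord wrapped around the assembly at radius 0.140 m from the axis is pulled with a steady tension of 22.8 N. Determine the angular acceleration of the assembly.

α ≈ 15.1 rad/s²

I = ½M₁R₁² + ½M₂R₂² = ½(4.20)(0.268)² + ½(6.17)(0.140)² = 0.2113 kg·m².
τ = F r = (22.8)(0.140) = 3.192 N·m.
α = τ/I = 3.192/0.2113 = 15.11 rad/s².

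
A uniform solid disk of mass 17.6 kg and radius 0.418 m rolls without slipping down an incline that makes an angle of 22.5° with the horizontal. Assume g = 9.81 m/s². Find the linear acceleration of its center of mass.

a ≈ 2.50 m/s²

Translation along the incline: Mg sinθ − f = Ma.
Rotation about the center: fR = Iα with I = ½MR². No-slip gives a = αR, so f = (I/R²)a = (1/2)M a.
Substituting: Mg sinθ = (1 + 0.5000)Ma, so a = g sinθ/(1 + 0.5000) = (9.81) sin 22.5° / 1.500 = 2.503 m/s².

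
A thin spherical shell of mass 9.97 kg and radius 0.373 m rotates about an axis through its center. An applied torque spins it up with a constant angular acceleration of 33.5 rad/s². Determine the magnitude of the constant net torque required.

I = (2/3)MR² = (2/3)(9.97)(0.373)² = 0.9247 kg·m².
τ = Iα = (0.9247)(33.50) = 30.98 N·m.

τ ≈ 31.0 N·m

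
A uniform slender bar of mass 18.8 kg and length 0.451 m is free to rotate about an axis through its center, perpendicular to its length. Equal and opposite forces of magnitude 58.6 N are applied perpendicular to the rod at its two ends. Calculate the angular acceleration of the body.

I = (1/12)ML² = (1/12)(18.8)(0.451)² = 0.3187 kg·m².
The couple gives τ = F·(L/2) + F·(L/2) = F L = (58.6)(0.451) = 26.43 N·m.
From τ = Iα: α = 26.43/0.3187 = 82.94 rad/s².

α ≈ 82.9 rad/s²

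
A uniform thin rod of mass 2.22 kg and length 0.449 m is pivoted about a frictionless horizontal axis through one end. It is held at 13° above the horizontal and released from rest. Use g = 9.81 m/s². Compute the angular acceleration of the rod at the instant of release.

About the pivot, I = (1/3)ML² = (1/3)(2.22)(0.449)² = 0.1492 kg·m².
The weight acts at the center, a distance L/2 = 0.2245 m from the pivot; τ = Mg(L/2) cos 13° = 4.764 N·m.
α = τ/I = 4.764/0.1492 = 31.93 rad/s².

α ≈ 31.9 rad/s²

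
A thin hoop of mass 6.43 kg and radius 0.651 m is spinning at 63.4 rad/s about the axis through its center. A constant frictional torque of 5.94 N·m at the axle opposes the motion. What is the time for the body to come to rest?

I = MR² = (6.43)(0.651)² = 2.725 kg·m².
The net torque has magnitude 5.94 N·m, opposing ω.
|α| = τ/I = 5.940/2.725 = 2.180 rad/s² (deceleration).
0 = ω₀ − |α|t ⇒ t = ω₀/|α| = 63.4/2.180 = 29.09 s.

t ≈ 29.1 s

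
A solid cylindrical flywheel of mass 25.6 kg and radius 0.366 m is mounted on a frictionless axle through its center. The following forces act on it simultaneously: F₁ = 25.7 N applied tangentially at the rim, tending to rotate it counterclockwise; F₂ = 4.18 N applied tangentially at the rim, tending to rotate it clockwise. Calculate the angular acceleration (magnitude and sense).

I = ½MR² = (1/2)(25.6)(0.366)² = 1.715 kg·m².
Taking counterclockwise as positive: τ₁ = +(25.7)(0.366) = +9.406 N·m; τ₂ = −(4.18)(0.366) = −1.530 N·m.
Net torque τ = 7.876 N·m.
α = τ/I = 7.876/1.715 = 4.594 rad/s².

α ≈ 4.59 rad/s², counterclockwise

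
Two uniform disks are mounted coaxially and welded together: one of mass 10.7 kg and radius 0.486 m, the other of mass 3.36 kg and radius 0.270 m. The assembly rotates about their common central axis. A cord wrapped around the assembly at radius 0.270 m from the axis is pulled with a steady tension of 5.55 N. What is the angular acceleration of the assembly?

I = ½M₁R₁² + ½M₂R₂² = ½(10.7)(0.486)² + ½(3.36)(0.270)² = 1.386 kg·m².
τ = F r = (5.55)(0.270) = 1.498 N·m.
α = τ/I = 1.498/1.386 = 1.081 rad/s².

α ≈ 1.08 rad/s²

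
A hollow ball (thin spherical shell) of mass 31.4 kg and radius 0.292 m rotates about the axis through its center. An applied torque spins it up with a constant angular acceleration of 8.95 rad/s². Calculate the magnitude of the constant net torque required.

I = (2/3)MR² = (2/3)(31.4)(0.292)² = 1.785 kg·m².
τ = Iα = (1.785)(8.950) = 15.97 N·m.

τ ≈ 16.0 N·m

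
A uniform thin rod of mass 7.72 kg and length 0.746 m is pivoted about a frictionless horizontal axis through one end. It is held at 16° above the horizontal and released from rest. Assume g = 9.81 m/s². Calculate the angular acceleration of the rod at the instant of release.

About the pivot, I = (1/3)ML² = (1/3)(7.72)(0.746)² = 1.432 kg·m².
The weight acts at the center, a distance L/2 = 0.3730 m from the pivot; τ = Mg(L/2) cos 16° = 27.15 N·m.
α = τ/I = 27.15/1.432 = 18.96 rad/s².

α ≈ 19.0 rad/s²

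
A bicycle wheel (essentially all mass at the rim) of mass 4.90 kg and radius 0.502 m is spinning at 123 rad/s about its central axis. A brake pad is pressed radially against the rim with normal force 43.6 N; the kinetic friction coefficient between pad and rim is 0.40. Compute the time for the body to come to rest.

t ≈ 17.3 s

I = MR² = (4.90)(0.502)² = 1.235 kg·m².
Friction force f = μN = (0.40)(43.6) = 17.44 N at the rim; torque magnitude τ = fR = 8.755 N·m, opposing ω.
|α| = τ/I = 8.755/1.235 = 7.090 rad/s² (deceleration).
0 = ω₀ − |α|t ⇒ t = ω₀/|α| = 123/7.090 = 17.35 s.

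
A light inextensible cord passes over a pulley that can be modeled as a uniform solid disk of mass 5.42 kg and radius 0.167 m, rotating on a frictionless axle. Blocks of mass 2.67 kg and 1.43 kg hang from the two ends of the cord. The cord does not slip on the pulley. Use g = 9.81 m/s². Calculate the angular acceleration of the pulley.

I = ½MR² = (1/2)(5.42)(0.167)² = 0.07558 kg·m².
Heavier block: m₁g − T₁ = m₁a. Lighter block: T₂ − m₂g = m₂a.
Pulley: (T₁ − T₂)R = Iα = I(a/R), so T₁ − T₂ = (I/R²)a = (1/2)M_p a = 2.710·a.
Adding the three: (m₁ − m₂)g = (m₁ + m₂ + 2.710)a, so a = (2.67 − 1.43)(9.81)/(2.67 + 1.43 + 2.710) = 1.786 m/s².
α = a/R = 1.786/0.167 = 10.70 rad/s².

α ≈ 10.7 rad/s²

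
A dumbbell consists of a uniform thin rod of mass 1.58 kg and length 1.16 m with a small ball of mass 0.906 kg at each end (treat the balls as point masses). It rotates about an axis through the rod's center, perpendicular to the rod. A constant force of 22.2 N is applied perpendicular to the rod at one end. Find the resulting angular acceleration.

α ≈ 16.4 rad/s²

I_rod = (1/12)ML² = (1/12)(1.58)(1.16)² = 0.1772 kg·m².
I_balls = 2·m·(L/2)² = 2(0.906)(0.5800)² = 0.6096 kg·m².
Total I = 0.7867 kg·m².
τ = F·(L/2) = (22.2)(0.580) = 12.88 N·m.
α = τ/I = 12.88/0.7867 = 16.37 rad/s².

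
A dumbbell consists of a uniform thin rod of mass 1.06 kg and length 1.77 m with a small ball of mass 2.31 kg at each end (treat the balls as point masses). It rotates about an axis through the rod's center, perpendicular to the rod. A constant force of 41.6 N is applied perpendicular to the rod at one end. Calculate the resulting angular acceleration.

α ≈ 9.45 rad/s²

I_rod = (1/12)ML² = (1/12)(1.06)(1.77)² = 0.2767 kg·m².
I_balls = 2·m·(L/2)² = 2(2.31)(0.8850)² = 3.618 kg·m².
Total I = 3.895 kg·m².
τ = F·(L/2) = (41.6)(0.885) = 36.82 N·m.
α = τ/I = 36.82/3.895 = 9.452 rad/s².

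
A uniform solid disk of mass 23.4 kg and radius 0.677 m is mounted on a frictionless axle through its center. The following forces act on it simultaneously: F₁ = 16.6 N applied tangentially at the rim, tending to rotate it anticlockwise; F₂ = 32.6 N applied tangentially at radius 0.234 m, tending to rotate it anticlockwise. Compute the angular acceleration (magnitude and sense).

α ≈ 3.52 rad/s², anticlockwise

I = ½MR² = (1/2)(23.4)(0.677)² = 5.362 kg·m².
Taking anticlockwise as positive: τ₁ = +(16.6)(0.677) = +11.24 N·m; τ₂ = +(32.6)(0.234) = +7.628 N·m.
Net torque τ = 18.87 N·m.
α = τ/I = 18.87/5.362 = 3.518 rad/s².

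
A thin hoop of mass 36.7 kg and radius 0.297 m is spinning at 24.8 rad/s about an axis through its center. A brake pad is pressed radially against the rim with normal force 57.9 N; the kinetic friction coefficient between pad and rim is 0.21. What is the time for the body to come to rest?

t ≈ 22.2 s

I = MR² = (36.7)(0.297)² = 3.237 kg·m².
Friction force f = μN = (0.21)(57.9) = 12.16 N at the rim; torque magnitude τ = fR = 3.611 N·m, opposing ω.
|α| = τ/I = 3.611/3.237 = 1.116 rad/s² (deceleration).
0 = ω₀ − |α|t ⇒ t = ω₀/|α| = 24.8/1.116 = 22.23 s.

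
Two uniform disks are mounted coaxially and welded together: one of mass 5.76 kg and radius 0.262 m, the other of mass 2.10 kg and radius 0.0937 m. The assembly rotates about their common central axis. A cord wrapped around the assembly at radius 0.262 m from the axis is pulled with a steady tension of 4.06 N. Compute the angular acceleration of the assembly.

α ≈ 5.14 rad/s²

I = ½M₁R₁² + ½M₂R₂² = ½(5.76)(0.262)² + ½(2.10)(0.0937)² = 0.2069 kg·m².
τ = F r = (4.06)(0.262) = 1.064 N·m.
α = τ/I = 1.064/0.2069 = 5.141 rad/s².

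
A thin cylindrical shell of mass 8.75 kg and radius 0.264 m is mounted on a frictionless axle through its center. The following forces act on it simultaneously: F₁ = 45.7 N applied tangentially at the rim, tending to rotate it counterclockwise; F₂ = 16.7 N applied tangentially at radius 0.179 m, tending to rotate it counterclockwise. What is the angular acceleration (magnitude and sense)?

I = MR² = (8.75)(0.264)² = 0.6098 kg·m².
Taking counterclockwise as positive: τ₁ = +(45.7)(0.264) = +12.06 N·m; τ₂ = +(16.7)(0.179) = +2.989 N·m.
Net torque τ = 15.05 N·m.
α = τ/I = 15.05/0.6098 = 24.69 rad/s².

α ≈ 24.7 rad/s², counterclockwise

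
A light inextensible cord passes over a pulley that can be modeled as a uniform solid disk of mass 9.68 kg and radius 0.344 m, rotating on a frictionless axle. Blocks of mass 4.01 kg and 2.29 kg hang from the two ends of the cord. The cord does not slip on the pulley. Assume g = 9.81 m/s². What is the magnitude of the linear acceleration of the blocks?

a ≈ 1.51 m/s²

I = ½MR² = (1/2)(9.68)(0.344)² = 0.5727 kg·m².
Heavier block: m₁g − T₁ = m₁a. Lighter block: T₂ − m₂g = m₂a.
Pulley: (T₁ − T₂)R = Iα = I(a/R), so T₁ − T₂ = (I/R²)a = (1/2)M_p a = 4.840·a.
Adding the three: (m₁ − m₂)g = (m₁ + m₂ + 4.840)a, so a = (4.01 − 2.29)(9.81)/(4.01 + 2.29 + 4.840) = 1.515 m/s².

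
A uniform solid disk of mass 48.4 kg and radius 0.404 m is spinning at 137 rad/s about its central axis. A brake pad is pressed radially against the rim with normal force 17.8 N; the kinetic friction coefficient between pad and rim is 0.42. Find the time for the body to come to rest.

t ≈ 179 s

I = ½MR² = (1/2)(48.4)(0.404)² = 3.950 kg·m².
Friction force f = μN = (0.42)(17.8) = 7.476 N at the rim; torque magnitude τ = fR = 3.020 N·m, opposing ω.
|α| = τ/I = 3.020/3.950 = 0.7647 rad/s² (deceleration).
0 = ω₀ − |α|t ⇒ t = ω₀/|α| = 137/0.7647 = 179.2 s.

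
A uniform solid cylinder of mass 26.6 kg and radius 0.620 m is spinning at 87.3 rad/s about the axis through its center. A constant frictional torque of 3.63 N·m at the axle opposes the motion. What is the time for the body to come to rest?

I = ½MR² = (1/2)(26.6)(0.620)² = 5.113 kg·m².
The net torque has magnitude 3.63 N·m, opposing ω.
|α| = τ/I = 3.630/5.113 = 0.7100 rad/s² (deceleration).
0 = ω₀ − |α|t ⇒ t = ω₀/|α| = 87.3/0.7100 = 123.0 s.

t ≈ 123 s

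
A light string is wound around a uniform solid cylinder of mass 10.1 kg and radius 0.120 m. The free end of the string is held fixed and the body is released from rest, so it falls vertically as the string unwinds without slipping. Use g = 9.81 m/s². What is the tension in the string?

Translation: Mg − T = Ma. Rotation about the center: TR = Iα with I = ½MR².
With a = αR: T = (I/R²)a = (1/2)M a, so Mg = (1 + 0.5000)Ma.
a = g/(1 + 0.5000) = 9.81/1.500 = 6.540 m/s².
T = 0.5000·M·a = (0.5000)(10.1)(6.540) = 33.03 N.

T ≈ 33.0 N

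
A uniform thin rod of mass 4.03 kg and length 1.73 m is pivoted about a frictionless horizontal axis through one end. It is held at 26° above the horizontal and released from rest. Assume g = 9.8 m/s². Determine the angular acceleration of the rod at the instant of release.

About the pivot, I = (1/3)ML² = (1/3)(4.03)(1.73)² = 4.020 kg·m².
The weight acts at the center, a distance L/2 = 0.8650 m from the pivot; τ = Mg(L/2) cos 26° = 30.70 N·m.
α = τ/I = 30.70/4.020 = 7.637 rad/s².
(Equivalently α = (3g/(2L)) cos 26° = 7.637 rad/s².)

α ≈ 7.64 rad/s²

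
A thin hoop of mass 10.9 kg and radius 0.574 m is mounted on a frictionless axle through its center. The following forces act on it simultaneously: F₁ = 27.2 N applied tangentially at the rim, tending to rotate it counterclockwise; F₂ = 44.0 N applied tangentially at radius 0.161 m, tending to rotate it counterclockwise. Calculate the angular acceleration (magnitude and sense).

α ≈ 6.32 rad/s², counterclockwise

I = MR² = (10.9)(0.574)² = 3.591 kg·m².
Taking counterclockwise as positive: τ₁ = +(27.2)(0.574) = +15.61 N·m; τ₂ = +(44.0)(0.161) = +7.084 N·m.
Net torque τ = 22.70 N·m.
α = τ/I = 22.70/3.591 = 6.320 rad/s².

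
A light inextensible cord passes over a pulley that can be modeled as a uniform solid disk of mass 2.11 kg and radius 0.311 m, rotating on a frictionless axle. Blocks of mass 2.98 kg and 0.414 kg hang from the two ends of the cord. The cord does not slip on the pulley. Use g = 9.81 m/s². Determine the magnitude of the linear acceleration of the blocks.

I = ½MR² = (1/2)(2.11)(0.311)² = 0.1020 kg·m².
Heavier block: m₁g − T₁ = m₁a. Lighter block: T₂ − m₂g = m₂a.
Pulley: (T₁ − T₂)R = Iα = I(a/R), so T₁ − T₂ = (I/R²)a = (1/2)M_p a = 1.055·a.
Adding the three: (m₁ − m₂)g = (m₁ + m₂ + 1.055)a, so a = (2.98 − 0.414)(9.81)/(2.98 + 0.414 + 1.055) = 5.658 m/s².

a ≈ 5.66 m/s²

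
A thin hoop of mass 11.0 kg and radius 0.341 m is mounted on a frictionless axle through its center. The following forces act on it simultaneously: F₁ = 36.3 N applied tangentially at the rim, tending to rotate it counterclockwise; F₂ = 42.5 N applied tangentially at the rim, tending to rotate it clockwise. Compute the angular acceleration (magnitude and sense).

α ≈ 1.65 rad/s², clockwise

I = MR² = (11.0)(0.341)² = 1.279 kg·m².
Taking counterclockwise as positive: τ₁ = +(36.3)(0.341) = +12.38 N·m; τ₂ = −(42.5)(0.341) = −14.49 N·m.
Net torque τ = -2.114 N·m.
α = τ/I = -2.114/1.279 = -1.653 rad/s².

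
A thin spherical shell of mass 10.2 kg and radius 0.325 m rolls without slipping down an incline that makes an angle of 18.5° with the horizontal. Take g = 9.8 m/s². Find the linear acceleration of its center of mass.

a ≈ 1.87 m/s²

Translation along the incline: Mg sinθ − f = Ma.
Rotation about the center: fR = Iα with I = (2/3)MR². No-slip gives a = αR, so f = (I/R²)a = (2/3)M a.
Substituting: Mg sinθ = (1 + 0.6667)Ma, so a = g sinθ/(1 + 0.6667) = (9.8) sin 18.5° / 1.667 = 1.866 m/s².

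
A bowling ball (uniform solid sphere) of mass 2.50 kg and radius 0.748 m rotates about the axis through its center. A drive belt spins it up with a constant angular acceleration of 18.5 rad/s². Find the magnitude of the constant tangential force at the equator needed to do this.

I = (2/5)MR² = (2/5)(2.50)(0.748)² = 0.5595 kg·m².
The required torque is τ = Iα = (0.5595)(18.50) = 10.35 N·m.
A tangential force at the equator gives τ = FR, so F = τ/R = 10.35/0.748 = 13.84 N.

F ≈ 13.8 N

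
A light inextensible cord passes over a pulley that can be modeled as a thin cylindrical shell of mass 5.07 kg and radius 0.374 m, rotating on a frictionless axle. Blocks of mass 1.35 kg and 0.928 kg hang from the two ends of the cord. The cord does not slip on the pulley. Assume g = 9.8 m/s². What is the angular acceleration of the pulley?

I = MR² = (5.07)(0.374)² = 0.7092 kg·m².
Heavier block: m₁g − T₁ = m₁a. Lighter block: T₂ − m₂g = m₂a.
Pulley: (T₁ − T₂)R = Iα = I(a/R), so T₁ − T₂ = (I/R²)a = 1·M_p a = 5.070·a.
Adding the three: (m₁ − m₂)g = (m₁ + m₂ + 5.070)a, so a = (1.35 − 0.928)(9.8)/(1.35 + 0.928 + 5.070) = 0.5628 m/s².
α = a/R = 0.5628/0.374 = 1.505 rad/s².

α ≈ 1.50 rad/s²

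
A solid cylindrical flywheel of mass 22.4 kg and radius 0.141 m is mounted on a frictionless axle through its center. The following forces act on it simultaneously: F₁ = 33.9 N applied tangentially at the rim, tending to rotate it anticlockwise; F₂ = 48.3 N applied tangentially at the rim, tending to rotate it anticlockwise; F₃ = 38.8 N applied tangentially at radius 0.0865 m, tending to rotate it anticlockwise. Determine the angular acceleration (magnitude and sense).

α ≈ 67.1 rad/s², anticlockwise

I = ½MR² = (1/2)(22.4)(0.141)² = 0.2227 kg·m².
Taking anticlockwise as positive: τ₁ = +(33.9)(0.141) = +4.780 N·m; τ₂ = +(48.3)(0.141) = +6.810 N·m; τ₃ = +(38.8)(0.0865) = +3.356 N·m.
Net torque τ = 14.95 N·m.
α = τ/I = 14.95/0.2227 = 67.12 rad/s².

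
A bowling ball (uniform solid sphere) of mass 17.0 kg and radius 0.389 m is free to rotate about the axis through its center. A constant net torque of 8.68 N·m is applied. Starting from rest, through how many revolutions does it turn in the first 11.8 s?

I = (2/5)MR² = (2/5)(17.0)(0.389)² = 1.029 kg·m².
α = τ/I = 8.68/1.029 = 8.436 rad/s².
θ = ½αt² = ½(8.436)(11.8)² = 587.3 rad.
Revolutions = θ/(2π) = 93.47.

≈ 93.5 revolutions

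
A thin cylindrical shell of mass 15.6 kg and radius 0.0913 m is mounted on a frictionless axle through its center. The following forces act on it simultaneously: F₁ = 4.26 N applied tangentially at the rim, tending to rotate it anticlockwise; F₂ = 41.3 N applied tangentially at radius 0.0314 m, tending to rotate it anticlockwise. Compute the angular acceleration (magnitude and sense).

I = MR² = (15.6)(0.0913)² = 0.1300 kg·m².
Taking anticlockwise as positive: τ₁ = +(4.26)(0.0913) = +0.3889 N·m; τ₂ = +(41.3)(0.0314) = +1.297 N·m.
Net torque τ = 1.686 N·m.
α = τ/I = 1.686/0.1300 = 12.96 rad/s².

α ≈ 13.0 rad/s², anticlockwise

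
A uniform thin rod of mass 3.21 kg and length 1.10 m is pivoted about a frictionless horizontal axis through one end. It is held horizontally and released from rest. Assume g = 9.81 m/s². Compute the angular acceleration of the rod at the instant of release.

α ≈ 13.4 rad/s²

About the pivot, I = (1/3)ML² = (1/3)(3.21)(1.10)² = 1.295 kg·m².
The weight acts at the center, a distance L/2 = 0.5500 m from the pivot; τ = Mg(L/2) = 17.32 N·m.
α = τ/I = 17.32/1.295 = 13.38 rad/s².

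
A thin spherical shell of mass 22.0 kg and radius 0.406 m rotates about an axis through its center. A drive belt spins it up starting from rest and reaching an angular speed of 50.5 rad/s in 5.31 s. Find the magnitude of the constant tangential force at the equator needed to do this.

I = (2/3)MR² = (2/3)(22.0)(0.406)² = 2.418 kg·m².
α = Δω/Δt = (50.5 − 0)/5.31 = 9.510 rad/s².
The required torque is τ = Iα = (2.418)(9.510) = 22.99 N·m.
A tangential force at the equator gives τ = FR, so F = τ/R = 22.99/0.406 = 56.63 N.

F ≈ 56.6 N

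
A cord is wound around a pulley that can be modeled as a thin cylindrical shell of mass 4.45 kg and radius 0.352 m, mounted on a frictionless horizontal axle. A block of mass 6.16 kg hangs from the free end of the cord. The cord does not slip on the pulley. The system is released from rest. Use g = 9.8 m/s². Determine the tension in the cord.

I = MR² = (4.45)(0.352)² = 0.5514 kg·m².
Block: mg − T = ma. Pulley: TR = Iα. No-slip: a = αR, so T = (I/R²)a = 4.450·a.
Then mg = (m + 4.450)a, so a = (6.16)(9.8)/(6.16 + 4.450) = 5.690 m/s².
T = 4.450·a = 25.32 N.

T ≈ 25.3 N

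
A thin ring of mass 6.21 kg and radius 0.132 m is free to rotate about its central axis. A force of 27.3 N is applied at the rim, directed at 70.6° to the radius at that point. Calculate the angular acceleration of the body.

α ≈ 31.4 rad/s²

I = MR² = (6.21)(0.132)² = 0.1082 kg·m².
Only the tangential component produces torque: τ = F R sinθ = (27.3)(0.132) sin 70.6° = 3.399 N·m.
From τ = Iα: α = 3.399/0.1082 = 31.41 rad/s².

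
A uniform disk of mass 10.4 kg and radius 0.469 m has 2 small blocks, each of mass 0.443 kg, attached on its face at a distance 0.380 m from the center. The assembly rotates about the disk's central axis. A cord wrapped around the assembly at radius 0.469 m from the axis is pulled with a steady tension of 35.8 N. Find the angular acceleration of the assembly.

α ≈ 13.2 rad/s²

I_disk = ½MR² = ½(10.4)(0.469)² = 1.144 kg·m².
I_blocks = 2·m·r² = 2(0.443)(0.380)² = 0.1279 kg·m².
Total I = 1.272 kg·m².
τ = F r = (35.8)(0.469) = 16.79 N·m.
α = τ/I = 16.79/1.272 = 13.20 rad/s².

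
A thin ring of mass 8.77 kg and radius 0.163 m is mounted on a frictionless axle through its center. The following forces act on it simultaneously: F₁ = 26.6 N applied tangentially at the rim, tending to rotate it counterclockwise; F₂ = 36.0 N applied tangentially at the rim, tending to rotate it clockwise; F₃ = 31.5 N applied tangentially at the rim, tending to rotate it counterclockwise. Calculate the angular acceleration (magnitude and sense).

I = MR² = (8.77)(0.163)² = 0.2330 kg·m².
Taking counterclockwise as positive: τ₁ = +(26.6)(0.163) = +4.336 N·m; τ₂ = −(36.0)(0.163) = −5.868 N·m; τ₃ = +(31.5)(0.163) = +5.135 N·m.
Net torque τ = 3.602 N·m.
α = τ/I = 3.602/0.2330 = 15.46 rad/s².

α ≈ 15.5 rad/s², counterclockwise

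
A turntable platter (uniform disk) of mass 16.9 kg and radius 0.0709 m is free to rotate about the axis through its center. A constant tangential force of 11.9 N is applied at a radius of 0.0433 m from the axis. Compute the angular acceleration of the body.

I = ½MR² = (1/2)(16.9)(0.0709)² = 0.04248 kg·m².
τ = F·r = (11.9)(0.0433) = 0.5153 N·m.
From τ = Iα: α = 0.5153/0.04248 = 12.13 rad/s².

α ≈ 12.1 rad/s²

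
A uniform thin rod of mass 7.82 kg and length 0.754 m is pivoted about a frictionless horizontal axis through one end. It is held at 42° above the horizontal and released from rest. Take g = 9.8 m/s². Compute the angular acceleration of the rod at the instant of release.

About the pivot, I = (1/3)ML² = (1/3)(7.82)(0.754)² = 1.482 kg·m².
The weight acts at the center, a distance L/2 = 0.3770 m from the pivot; τ = Mg(L/2) cos 42° = 21.47 N·m.
α = τ/I = 21.47/1.482 = 14.49 rad/s².
(Equivalently α = (3g/(2L)) cos 42° = 14.49 rad/s².)

α ≈ 14.5 rad/s²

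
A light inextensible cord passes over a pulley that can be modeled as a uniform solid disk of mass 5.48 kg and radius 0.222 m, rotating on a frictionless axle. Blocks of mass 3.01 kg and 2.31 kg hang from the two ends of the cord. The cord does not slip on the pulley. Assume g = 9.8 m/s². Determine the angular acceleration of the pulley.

I = ½MR² = (1/2)(5.48)(0.222)² = 0.1350 kg·m².
Heavier block: m₁g − T₁ = m₁a. Lighter block: T₂ − m₂g = m₂a.
Pulley: (T₁ − T₂)R = Iα = I(a/R), so T₁ − T₂ = (I/R²)a = (1/2)M_p a = 2.740·a.
Adding the three: (m₁ − m₂)g = (m₁ + m₂ + 2.740)a, so a = (3.01 − 2.31)(9.8)/(3.01 + 2.31 + 2.740) = 0.8511 m/s².
α = a/R = 0.8511/0.222 = 3.834 rad/s².

α ≈ 3.83 rad/s²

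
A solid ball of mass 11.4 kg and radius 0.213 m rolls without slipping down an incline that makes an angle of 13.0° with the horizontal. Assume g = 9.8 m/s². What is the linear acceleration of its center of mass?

a ≈ 1.57 m/s²

Translation along the incline: Mg sinθ − f = Ma.
Rotation about the center: fR = Iα with I = (2/5)MR². No-slip gives a = αR, so f = (I/R²)a = (2/5)M a.
Substituting: Mg sinθ = (1 + 0.4000)Ma, so a = g sinθ/(1 + 0.4000) = (9.8) sin 13.0° / 1.400 = 1.575 m/s².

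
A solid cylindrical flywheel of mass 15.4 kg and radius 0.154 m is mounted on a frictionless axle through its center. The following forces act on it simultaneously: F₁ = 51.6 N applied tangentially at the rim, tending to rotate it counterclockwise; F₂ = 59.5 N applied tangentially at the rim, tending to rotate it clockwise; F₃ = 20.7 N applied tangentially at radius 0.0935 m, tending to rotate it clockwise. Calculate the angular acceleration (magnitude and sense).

I = ½MR² = (1/2)(15.4)(0.154)² = 0.1826 kg·m².
Taking counterclockwise as positive: τ₁ = +(51.6)(0.154) = +7.946 N·m; τ₂ = −(59.5)(0.154) = −9.163 N·m; τ₃ = −(20.7)(0.0935) = −1.935 N·m.
Net torque τ = -3.152 N·m.
α = τ/I = -3.152/0.1826 = -17.26 rad/s².

α ≈ 17.3 rad/s², clockwise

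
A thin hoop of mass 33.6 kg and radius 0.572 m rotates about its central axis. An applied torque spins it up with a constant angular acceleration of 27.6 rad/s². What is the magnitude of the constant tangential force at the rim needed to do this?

F ≈ 530 N

I = MR² = (33.6)(0.572)² = 10.99 kg·m².
The required torque is τ = Iα = (10.99)(27.60) = 303.4 N·m.
A tangential force at the rim gives τ = FR, so F = τ/R = 303.4/0.572 = 530.4 N.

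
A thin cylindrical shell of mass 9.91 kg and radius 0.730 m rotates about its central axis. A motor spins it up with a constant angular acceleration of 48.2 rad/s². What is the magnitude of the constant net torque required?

τ ≈ 255 N·m

I = MR² = (9.91)(0.730)² = 5.281 kg·m².
τ = Iα = (5.281)(48.20) = 254.5 N·m.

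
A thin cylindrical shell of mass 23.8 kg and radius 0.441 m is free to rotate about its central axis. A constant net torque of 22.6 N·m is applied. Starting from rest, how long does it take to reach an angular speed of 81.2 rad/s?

I = MR² = (23.8)(0.441)² = 4.629 kg·m².
α = τ/I = 22.6/4.629 = 4.883 rad/s².
ω = αt ⇒ t = ω/α = 81.2/4.883 = 16.63 s.

t ≈ 16.6 s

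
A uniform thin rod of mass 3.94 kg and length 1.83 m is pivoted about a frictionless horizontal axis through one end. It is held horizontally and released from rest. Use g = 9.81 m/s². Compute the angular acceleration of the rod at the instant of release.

About the pivot, I = (1/3)ML² = (1/3)(3.94)(1.83)² = 4.398 kg·m².
The weight acts at the center, a distance L/2 = 0.9150 m from the pivot; τ = Mg(L/2) = 35.37 N·m.
α = τ/I = 35.37/4.398 = 8.041 rad/s².

α ≈ 8.04 rad/s²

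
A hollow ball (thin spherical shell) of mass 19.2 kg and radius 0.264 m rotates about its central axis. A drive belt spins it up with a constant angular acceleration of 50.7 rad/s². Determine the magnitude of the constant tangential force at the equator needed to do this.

F ≈ 171 N

I = (2/3)MR² = (2/3)(19.2)(0.264)² = 0.8921 kg·m².
The required torque is τ = Iα = (0.8921)(50.70) = 45.23 N·m.
A tangential force at the equator gives τ = FR, so F = τ/R = 45.23/0.264 = 171.3 N.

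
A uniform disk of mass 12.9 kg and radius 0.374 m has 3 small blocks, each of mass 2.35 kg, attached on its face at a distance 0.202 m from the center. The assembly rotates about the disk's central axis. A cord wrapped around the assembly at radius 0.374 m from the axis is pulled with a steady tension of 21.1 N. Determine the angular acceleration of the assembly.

I_disk = ½MR² = ½(12.9)(0.374)² = 0.9022 kg·m².
I_blocks = 3·m·r² = 3(2.35)(0.202)² = 0.2877 kg·m².
Total I = 1.190 kg·m².
τ = F r = (21.1)(0.374) = 7.891 N·m.
α = τ/I = 7.891/1.190 = 6.632 rad/s².

α ≈ 6.63 rad/s²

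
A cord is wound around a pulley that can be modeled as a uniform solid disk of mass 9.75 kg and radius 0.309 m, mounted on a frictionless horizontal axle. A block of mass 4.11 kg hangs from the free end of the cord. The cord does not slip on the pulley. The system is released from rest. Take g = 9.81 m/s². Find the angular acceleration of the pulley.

I = ½MR² = (1/2)(9.75)(0.309)² = 0.4655 kg·m².
Block: mg − T = ma. Pulley: TR = Iα. No-slip: a = αR, so T = (I/R²)a = 4.875·a.
Then mg = (m + 4.875)a, so a = (4.11)(9.81)/(4.11 + 4.875) = 4.487 m/s².
α = a/R = 4.487/0.309 = 14.52 rad/s².

α ≈ 14.5 rad/s²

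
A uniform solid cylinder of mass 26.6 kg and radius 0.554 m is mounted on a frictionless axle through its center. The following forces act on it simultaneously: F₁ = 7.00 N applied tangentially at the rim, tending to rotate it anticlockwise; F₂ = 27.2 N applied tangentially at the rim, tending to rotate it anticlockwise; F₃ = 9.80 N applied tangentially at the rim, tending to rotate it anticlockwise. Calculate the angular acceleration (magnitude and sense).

α ≈ 5.97 rad/s², anticlockwise

I = ½MR² = (1/2)(26.6)(0.554)² = 4.082 kg·m².
Taking anticlockwise as positive: τ₁ = +(7.00)(0.554) = +3.878 N·m; τ₂ = +(27.2)(0.554) = +15.07 N·m; τ₃ = +(9.80)(0.554) = +5.429 N·m.
Net torque τ = 24.38 N·m.
α = τ/I = 24.38/4.082 = 5.972 rad/s².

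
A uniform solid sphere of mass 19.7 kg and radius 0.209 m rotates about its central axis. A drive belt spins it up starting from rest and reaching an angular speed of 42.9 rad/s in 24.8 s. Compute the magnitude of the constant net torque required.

τ ≈ 0.595 N·m

I = (2/5)MR² = (2/5)(19.7)(0.209)² = 0.3442 kg·m².
α = Δω/Δt = (42.9 − 0)/24.8 = 1.730 rad/s².
τ = Iα = (0.3442)(1.730) = 0.5954 N·m.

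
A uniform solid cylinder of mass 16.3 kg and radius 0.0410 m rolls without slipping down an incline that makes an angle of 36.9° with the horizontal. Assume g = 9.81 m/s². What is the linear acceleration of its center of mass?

Translation along the incline: Mg sinθ − f = Ma.
Rotation about the center: fR = Iα with I = ½MR². No-slip gives a = αR, so f = (I/R²)a = (1/2)M a.
Substituting: Mg sinθ = (1 + 0.5000)Ma, so a = g sinθ/(1 + 0.5000) = (9.81) sin 36.9° / 1.500 = 3.927 m/s².

a ≈ 3.93 m/s²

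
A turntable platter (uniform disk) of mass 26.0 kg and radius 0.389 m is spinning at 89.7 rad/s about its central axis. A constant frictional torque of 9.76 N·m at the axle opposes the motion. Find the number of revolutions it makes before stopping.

≈ 129 revolutions

I = ½MR² = (1/2)(26.0)(0.389)² = 1.967 kg·m².
The net torque has magnitude 9.76 N·m, opposing ω.
|α| = τ/I = 9.760/1.967 = 4.961 rad/s² (deceleration).
ω² = ω₀² − 2|α|θ with ω = 0 ⇒ θ = ω₀²/(2|α|) = 810.9 rad = 129.1 rev.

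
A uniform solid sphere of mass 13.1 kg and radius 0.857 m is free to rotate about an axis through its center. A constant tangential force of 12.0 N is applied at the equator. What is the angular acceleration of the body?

α ≈ 2.67 rad/s²

I = (2/5)MR² = (2/5)(13.1)(0.857)² = 3.849 kg·m².
τ = F R = (12.0)(0.857) = 10.28 N·m.
Newton's second law for rotation, τ = Iα, gives α = τ/I = 10.28/3.849 = 2.672 rad/s².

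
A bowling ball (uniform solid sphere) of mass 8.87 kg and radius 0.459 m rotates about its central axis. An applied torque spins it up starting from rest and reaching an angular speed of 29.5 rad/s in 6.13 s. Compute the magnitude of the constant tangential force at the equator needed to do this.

I = (2/5)MR² = (2/5)(8.87)(0.459)² = 0.7475 kg·m².
α = Δω/Δt = (29.5 − 0)/6.13 = 4.812 rad/s².
The required torque is τ = Iα = (0.7475)(4.812) = 3.597 N·m.
A tangential force at the equator gives τ = FR, so F = τ/R = 3.597/0.459 = 7.837 N.

F ≈ 7.84 N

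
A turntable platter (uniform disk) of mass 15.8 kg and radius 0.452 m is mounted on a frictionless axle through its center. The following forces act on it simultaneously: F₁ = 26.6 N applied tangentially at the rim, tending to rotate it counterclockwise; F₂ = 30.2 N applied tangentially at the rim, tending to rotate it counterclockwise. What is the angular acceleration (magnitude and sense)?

I = ½MR² = (1/2)(15.8)(0.452)² = 1.614 kg·m².
Taking counterclockwise as positive: τ₁ = +(26.6)(0.452) = +12.02 N·m; τ₂ = +(30.2)(0.452) = +13.65 N·m.
Net torque τ = 25.67 N·m.
α = τ/I = 25.67/1.614 = 15.91 rad/s².

α ≈ 15.9 rad/s², counterclockwise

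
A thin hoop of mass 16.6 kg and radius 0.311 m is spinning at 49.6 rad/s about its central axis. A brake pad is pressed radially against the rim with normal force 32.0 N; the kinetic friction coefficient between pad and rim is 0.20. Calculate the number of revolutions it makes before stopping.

≈ 158 revolutions

I = MR² = (16.6)(0.311)² = 1.606 kg·m².
Friction force f = μN = (0.20)(32.0) = 6.400 N at the rim; torque magnitude τ = fR = 1.990 N·m, opposing ω.
|α| = τ/I = 1.990/1.606 = 1.240 rad/s² (deceleration).
ω² = ω₀² − 2|α|θ with ω = 0 ⇒ θ = ω₀²/(2|α|) = 992.3 rad = 157.9 rev.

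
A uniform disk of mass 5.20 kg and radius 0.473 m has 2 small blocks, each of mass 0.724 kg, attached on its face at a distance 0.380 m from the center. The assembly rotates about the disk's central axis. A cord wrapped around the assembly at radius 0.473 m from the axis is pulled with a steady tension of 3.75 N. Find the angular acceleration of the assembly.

α ≈ 2.24 rad/s²

I_disk = ½MR² = ½(5.20)(0.473)² = 0.5817 kg·m².
I_blocks = 2·m·r² = 2(0.724)(0.380)² = 0.2091 kg·m².
Total I = 0.7908 kg·m².
τ = F r = (3.75)(0.473) = 1.774 N·m.
α = τ/I = 1.774/0.7908 = 2.243 rad/s².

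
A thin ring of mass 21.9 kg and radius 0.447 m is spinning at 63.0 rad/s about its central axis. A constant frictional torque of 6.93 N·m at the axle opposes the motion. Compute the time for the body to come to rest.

t ≈ 39.8 s

I = MR² = (21.9)(0.447)² = 4.376 kg·m².
The net torque has magnitude 6.93 N·m, opposing ω.
|α| = τ/I = 6.930/4.376 = 1.584 rad/s² (deceleration).
0 = ω₀ − |α|t ⇒ t = ω₀/|α| = 63.0/1.584 = 39.78 s.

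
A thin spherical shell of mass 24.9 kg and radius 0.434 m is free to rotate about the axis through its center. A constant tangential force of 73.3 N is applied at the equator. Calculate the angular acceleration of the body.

I = (2/3)MR² = (2/3)(24.9)(0.434)² = 3.127 kg·m².
τ = F R = (73.3)(0.434) = 31.81 N·m.
From τ = Iα: α = 31.81/3.127 = 10.17 rad/s².

α ≈ 10.2 rad/s²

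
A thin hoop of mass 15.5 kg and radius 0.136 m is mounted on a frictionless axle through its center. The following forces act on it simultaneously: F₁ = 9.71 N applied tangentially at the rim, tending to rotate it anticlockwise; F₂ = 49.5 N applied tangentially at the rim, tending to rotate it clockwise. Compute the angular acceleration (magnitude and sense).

I = MR² = (15.5)(0.136)² = 0.2867 kg·m².
Taking anticlockwise as positive: τ₁ = +(9.71)(0.136) = +1.321 N·m; τ₂ = −(49.5)(0.136) = −6.732 N·m.
Net torque τ = -5.411 N·m.
α = τ/I = -5.411/0.2867 = -18.88 rad/s².

α ≈ 18.9 rad/s², clockwise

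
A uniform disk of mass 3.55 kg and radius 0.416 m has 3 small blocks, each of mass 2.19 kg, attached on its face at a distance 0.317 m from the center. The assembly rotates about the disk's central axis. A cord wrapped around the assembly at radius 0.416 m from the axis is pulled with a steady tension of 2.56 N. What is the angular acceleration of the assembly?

α ≈ 1.10 rad/s²

I_disk = ½MR² = ½(3.55)(0.416)² = 0.3072 kg·m².
I_blocks = 3·m·r² = 3(2.19)(0.317)² = 0.6602 kg·m².
Total I = 0.9674 kg·m².
τ = F r = (2.56)(0.416) = 1.065 N·m.
α = τ/I = 1.065/0.9674 = 1.101 rad/s².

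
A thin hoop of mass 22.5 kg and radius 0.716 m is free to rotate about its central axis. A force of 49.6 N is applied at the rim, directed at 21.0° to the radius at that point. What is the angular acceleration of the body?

α ≈ 1.10 rad/s²

I = MR² = (22.5)(0.716)² = 11.53 kg·m².
Only the tangential component produces torque: τ = F R sinθ = (49.6)(0.716) sin 21.0° = 12.73 N·m.
Newton's second law for rotation, τ = Iα, gives α = τ/I = 12.73/11.53 = 1.103 rad/s².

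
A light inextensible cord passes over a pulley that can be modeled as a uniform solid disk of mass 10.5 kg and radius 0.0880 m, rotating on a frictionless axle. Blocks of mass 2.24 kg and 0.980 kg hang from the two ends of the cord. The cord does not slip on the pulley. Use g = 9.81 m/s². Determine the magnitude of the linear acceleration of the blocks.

a ≈ 1.46 m/s²

I = ½MR² = (1/2)(10.5)(0.0880)² = 0.04066 kg·m².
Heavier block: m₁g − T₁ = m₁a. Lighter block: T₂ − m₂g = m₂a.
Pulley: (T₁ − T₂)R = Iα = I(a/R), so T₁ − T₂ = (I/R²)a = (1/2)M_p a = 5.250·a.
Adding the three: (m₁ − m₂)g = (m₁ + m₂ + 5.250)a, so a = (2.24 − 0.980)(9.81)/(2.24 + 0.980 + 5.250) = 1.459 m/s².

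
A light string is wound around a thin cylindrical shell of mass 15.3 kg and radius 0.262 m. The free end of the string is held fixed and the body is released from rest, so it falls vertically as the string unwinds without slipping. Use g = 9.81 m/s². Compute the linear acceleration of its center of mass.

Translation: Mg − T = Ma. Rotation about the center: TR = Iα with I = MR².
With a = αR: T = (I/R²)a = M a, so Mg = (1 + 1.000)Ma.
a = g/(1 + 1.000) = 9.81/2.000 = 4.905 m/s².

a ≈ 4.91 m/s²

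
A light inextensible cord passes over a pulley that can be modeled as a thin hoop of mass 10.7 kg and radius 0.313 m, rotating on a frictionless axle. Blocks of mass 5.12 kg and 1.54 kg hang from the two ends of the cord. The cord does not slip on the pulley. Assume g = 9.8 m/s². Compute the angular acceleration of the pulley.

α ≈ 6.46 rad/s²

I = MR² = (10.7)(0.313)² = 1.048 kg·m².
Heavier block: m₁g − T₁ = m₁a. Lighter block: T₂ − m₂g = m₂a.
Pulley: (T₁ − T₂)R = Iα = I(a/R), so T₁ − T₂ = (I/R²)a = 1·M_p a = 10.70·a.
Adding the three: (m₁ − m₂)g = (m₁ + m₂ + 10.70)a, so a = (5.12 − 1.54)(9.8)/(5.12 + 1.54 + 10.70) = 2.021 m/s².
α = a/R = 2.021/0.313 = 6.457 rad/s².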